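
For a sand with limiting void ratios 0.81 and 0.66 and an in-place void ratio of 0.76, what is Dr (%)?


Result: 33.33 %

Derivation:
Using Dr = (e_max - e) / (e_max - e_min) * 100
e_max - e = 0.81 - 0.76 = 0.05
e_max - e_min = 0.81 - 0.66 = 0.15
Dr = 0.05 / 0.15 * 100
Dr = 33.33 %


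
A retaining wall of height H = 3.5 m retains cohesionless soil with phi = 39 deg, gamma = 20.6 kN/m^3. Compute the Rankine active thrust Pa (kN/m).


Result: 28.71 kN/m

Derivation:
Compute active earth pressure coefficient:
Ka = tan^2(45 - phi/2) = tan^2(25.5) = 0.227506
Compute active force:
Pa = 0.5 * Ka * gamma * H^2
Pa = 0.5 * 0.227506 * 20.6 * 3.5^2
Pa = 28.71 kN/m


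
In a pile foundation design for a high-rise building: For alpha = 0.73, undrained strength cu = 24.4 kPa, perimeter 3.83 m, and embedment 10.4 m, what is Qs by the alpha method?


Result: 709.49 kN

Derivation:
Using Qs = alpha * cu * perimeter * L
Qs = 0.73 * 24.4 * 3.83 * 10.4
Qs = 709.49 kN


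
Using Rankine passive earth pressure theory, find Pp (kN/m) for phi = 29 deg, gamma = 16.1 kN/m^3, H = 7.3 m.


Compute passive earth pressure coefficient:
Kp = tan^2(45 + phi/2) = tan^2(59.5) = 2.88206
Compute passive force:
Pp = 0.5 * Kp * gamma * H^2
Pp = 0.5 * 2.88206 * 16.1 * 7.3^2
Pp = 1236.36 kN/m


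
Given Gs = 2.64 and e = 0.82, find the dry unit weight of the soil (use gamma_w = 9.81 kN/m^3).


Using gamma_d = Gs * gamma_w / (1 + e)
gamma_d = 2.64 * 9.81 / (1 + 0.82)
gamma_d = 2.64 * 9.81 / 1.82
gamma_d = 14.23 kN/m^3


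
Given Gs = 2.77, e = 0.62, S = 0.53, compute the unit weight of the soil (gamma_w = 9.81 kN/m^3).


Using gamma = gamma_w * (Gs + S*e) / (1 + e)
Numerator: Gs + S*e = 2.77 + 0.53*0.62 = 3.0986
Denominator: 1 + e = 1 + 0.62 = 1.62
gamma = 9.81 * 3.0986 / 1.62
gamma = 18.764 kN/m^3


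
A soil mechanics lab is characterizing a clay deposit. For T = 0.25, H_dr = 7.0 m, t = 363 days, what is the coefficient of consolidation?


Using cv = T * H_dr^2 / t
H_dr^2 = 7.0^2 = 49.0
cv = 0.25 * 49.0 / 363
cv = 0.03375 m^2/day


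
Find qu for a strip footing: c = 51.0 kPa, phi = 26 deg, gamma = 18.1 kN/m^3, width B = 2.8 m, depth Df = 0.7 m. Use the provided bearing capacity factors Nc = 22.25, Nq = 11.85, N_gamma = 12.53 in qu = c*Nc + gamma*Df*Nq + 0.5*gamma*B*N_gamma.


Compute qu = c*Nc + gamma*Df*Nq + 0.5*gamma*B*N_gamma
Term 1: 51.0 * 22.25 = 1134.75
Term 2: 18.1 * 0.7 * 11.85 = 150.1395
Term 3: 0.5 * 18.1 * 2.8 * 12.53 = 317.5102
qu = 1134.75 + 150.1395 + 317.5102
qu = 1602.4 kPa


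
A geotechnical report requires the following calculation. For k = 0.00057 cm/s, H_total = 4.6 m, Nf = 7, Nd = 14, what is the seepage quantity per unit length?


Result: 1.311e-05 m^3/s per m

Derivation:
Convert k to m/s for unit consistency with H:
k = 0.00057 cm/s = 0.00057 / 100 m/s = 5.7e-06 m/s
Using q = k * H * Nf / Nd
Nf / Nd = 7 / 14 = 0.5
q = 5.7e-06 * 4.6 * 0.5
q = 1.311e-05 m^3/s per m


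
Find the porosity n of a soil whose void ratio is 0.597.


Result: 0.3738

Derivation:
Using the relation n = e / (1 + e)
n = 0.597 / (1 + 0.597)
n = 0.597 / 1.597
n = 0.3738


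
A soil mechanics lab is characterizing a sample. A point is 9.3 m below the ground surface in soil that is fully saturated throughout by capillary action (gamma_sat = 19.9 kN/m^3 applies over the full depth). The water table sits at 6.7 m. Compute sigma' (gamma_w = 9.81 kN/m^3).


Total stress = gamma_sat * depth
sigma = 19.9 * 9.3 = 185.07 kPa
Pore water pressure u = gamma_w * (depth - d_wt)
u = 9.81 * (9.3 - 6.7) = 25.506 kPa
Effective stress = sigma - u
sigma' = 185.07 - 25.506 = 159.56 kPa


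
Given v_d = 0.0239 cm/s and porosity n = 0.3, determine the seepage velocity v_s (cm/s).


Result: 0.07967 cm/s

Derivation:
Using v_s = v_d / n
v_s = 0.0239 / 0.3
v_s = 0.07967 cm/s


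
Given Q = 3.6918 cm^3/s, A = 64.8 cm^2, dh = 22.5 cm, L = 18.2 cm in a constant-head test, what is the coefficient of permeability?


Compute hydraulic gradient:
i = dh / L = 22.5 / 18.2 = 1.23626
Then apply Darcy's law:
k = Q / (A * i)
k = 3.6918 / (64.8 * 1.23626)
k = 3.6918 / 80.1099
k = 0.046084 cm/s


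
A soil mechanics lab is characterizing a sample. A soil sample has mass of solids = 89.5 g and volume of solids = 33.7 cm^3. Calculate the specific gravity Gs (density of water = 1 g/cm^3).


Using Gs = m_s / (V_s * rho_w)
Since rho_w = 1 g/cm^3:
Gs = 89.5 / 33.7
Gs = 2.656


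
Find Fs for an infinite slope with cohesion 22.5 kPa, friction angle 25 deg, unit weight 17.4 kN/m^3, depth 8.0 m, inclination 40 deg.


Using Fs = c / (gamma*H*sin(beta)*cos(beta)) + tan(phi)/tan(beta)
Cohesion contribution = 22.5 / (17.4*8.0*sin(40)*cos(40))
Cohesion contribution = 0.328263
Friction contribution = tan(25)/tan(40) = 0.555724
Fs = 0.328263 + 0.555724
Fs = 0.884


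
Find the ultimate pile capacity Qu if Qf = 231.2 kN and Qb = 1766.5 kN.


Using Qu = Qf + Qb
Qu = 231.2 + 1766.5
Qu = 1997.7 kN


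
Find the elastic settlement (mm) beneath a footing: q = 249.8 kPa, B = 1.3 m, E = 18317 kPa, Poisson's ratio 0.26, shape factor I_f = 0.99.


Using Se = q * B * (1 - nu^2) * I_f / E
1 - nu^2 = 1 - 0.26^2 = 0.9324
Se = 249.8 * 1.3 * 0.9324 * 0.99 / 18317
Se = 0.016365 m
Convert to mm: Se = 0.016365 * 1000 = 16.365 mm


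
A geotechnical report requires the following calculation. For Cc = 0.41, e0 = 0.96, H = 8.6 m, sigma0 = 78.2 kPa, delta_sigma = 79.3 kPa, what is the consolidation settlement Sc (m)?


Using Sc = Cc * H / (1 + e0) * log10((sigma0 + delta_sigma) / sigma0)
Stress ratio = (78.2 + 79.3) / 78.2 = 2.01407
log10(2.01407) = 0.304074
Cc * H / (1 + e0) = 0.41 * 8.6 / (1 + 0.96) = 1.79898
Sc = 1.79898 * 0.304074
Sc = 0.547 m


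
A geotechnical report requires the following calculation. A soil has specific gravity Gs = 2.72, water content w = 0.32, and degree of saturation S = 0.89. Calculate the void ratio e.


Using the relation e = Gs * w / S
e = 2.72 * 0.32 / 0.89
e = 0.978


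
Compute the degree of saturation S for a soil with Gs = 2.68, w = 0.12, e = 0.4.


Result: 0.804

Derivation:
Using S = Gs * w / e
S = 2.68 * 0.12 / 0.4
S = 0.804


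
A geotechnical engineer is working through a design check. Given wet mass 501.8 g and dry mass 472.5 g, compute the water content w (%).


Result: 6.2 %

Derivation:
Using w = (m_wet - m_dry) / m_dry * 100
m_wet - m_dry = 501.8 - 472.5 = 29.3 g
w = 29.3 / 472.5 * 100
w = 6.2 %


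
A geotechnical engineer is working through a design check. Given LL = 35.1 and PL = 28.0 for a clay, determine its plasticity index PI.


Result: 7.1

Derivation:
Using PI = LL - PL
PI = 35.1 - 28.0
PI = 7.1


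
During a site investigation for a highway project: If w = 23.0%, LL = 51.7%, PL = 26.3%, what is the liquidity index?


First compute the plasticity index:
PI = LL - PL = 51.7 - 26.3 = 25.4
Then compute the liquidity index:
LI = (w - PL) / PI
LI = (23.0 - 26.3) / 25.4
LI = -0.13


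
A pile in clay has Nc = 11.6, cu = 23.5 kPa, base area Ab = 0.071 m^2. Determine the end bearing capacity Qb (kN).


Result: 19.35 kN

Derivation:
Using Qb = Nc * cu * Ab
Qb = 11.6 * 23.5 * 0.071
Qb = 19.35 kN


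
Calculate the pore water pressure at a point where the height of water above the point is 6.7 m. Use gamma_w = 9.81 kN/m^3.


Result: 65.73 kPa

Derivation:
Using u = gamma_w * h_w
u = 9.81 * 6.7
u = 65.73 kPa


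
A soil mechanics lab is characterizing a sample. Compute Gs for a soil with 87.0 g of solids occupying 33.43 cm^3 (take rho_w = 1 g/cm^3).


Using Gs = m_s / (V_s * rho_w)
Since rho_w = 1 g/cm^3:
Gs = 87.0 / 33.43
Gs = 2.602


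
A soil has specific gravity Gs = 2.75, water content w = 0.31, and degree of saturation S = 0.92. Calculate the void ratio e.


Result: 0.9266

Derivation:
Using the relation e = Gs * w / S
e = 2.75 * 0.31 / 0.92
e = 0.9266


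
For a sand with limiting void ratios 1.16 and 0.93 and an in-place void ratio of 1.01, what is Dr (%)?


Using Dr = (e_max - e) / (e_max - e_min) * 100
e_max - e = 1.16 - 1.01 = 0.15
e_max - e_min = 1.16 - 0.93 = 0.23
Dr = 0.15 / 0.23 * 100
Dr = 65.22 %


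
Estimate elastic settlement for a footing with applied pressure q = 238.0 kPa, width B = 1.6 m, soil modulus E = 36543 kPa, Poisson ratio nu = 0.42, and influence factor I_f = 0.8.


Result: 6.866 mm

Derivation:
Using Se = q * B * (1 - nu^2) * I_f / E
1 - nu^2 = 1 - 0.42^2 = 0.8236
Se = 238.0 * 1.6 * 0.8236 * 0.8 / 36543
Se = 0.006866 m
Convert to mm: Se = 0.006866 * 1000 = 6.866 mm


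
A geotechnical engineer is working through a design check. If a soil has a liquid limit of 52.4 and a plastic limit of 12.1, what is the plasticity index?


Result: 40.3

Derivation:
Using PI = LL - PL
PI = 52.4 - 12.1
PI = 40.3


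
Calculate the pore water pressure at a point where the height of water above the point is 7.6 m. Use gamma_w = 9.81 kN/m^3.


Using u = gamma_w * h_w
u = 9.81 * 7.6
u = 74.56 kPa


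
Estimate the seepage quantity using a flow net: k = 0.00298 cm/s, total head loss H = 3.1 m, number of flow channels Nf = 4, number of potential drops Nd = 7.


Result: 5.279e-05 m^3/s per m

Derivation:
Convert k to m/s for unit consistency with H:
k = 0.00298 cm/s = 0.00298 / 100 m/s = 2.98e-05 m/s
Using q = k * H * Nf / Nd
Nf / Nd = 4 / 7 = 0.5714
q = 2.98e-05 * 3.1 * 0.5714
q = 5.279e-05 m^3/s per m


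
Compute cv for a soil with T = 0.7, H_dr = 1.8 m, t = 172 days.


Result: 0.01319 m^2/day

Derivation:
Using cv = T * H_dr^2 / t
H_dr^2 = 1.8^2 = 3.24
cv = 0.7 * 3.24 / 172
cv = 0.01319 m^2/day


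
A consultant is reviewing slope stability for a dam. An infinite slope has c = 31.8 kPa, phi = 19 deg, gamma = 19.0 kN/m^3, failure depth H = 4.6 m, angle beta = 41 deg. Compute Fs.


Using Fs = c / (gamma*H*sin(beta)*cos(beta)) + tan(phi)/tan(beta)
Cohesion contribution = 31.8 / (19.0*4.6*sin(41)*cos(41))
Cohesion contribution = 0.73484
Friction contribution = tan(19)/tan(41) = 0.396104
Fs = 0.73484 + 0.396104
Fs = 1.131


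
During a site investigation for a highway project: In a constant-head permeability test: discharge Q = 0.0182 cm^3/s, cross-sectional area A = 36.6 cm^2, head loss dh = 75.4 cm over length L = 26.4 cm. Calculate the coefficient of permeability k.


Result: 0.000174 cm/s

Derivation:
Compute hydraulic gradient:
i = dh / L = 75.4 / 26.4 = 2.85606
Then apply Darcy's law:
k = Q / (A * i)
k = 0.0182 / (36.6 * 2.85606)
k = 0.0182 / 104.532
k = 0.000174 cm/s


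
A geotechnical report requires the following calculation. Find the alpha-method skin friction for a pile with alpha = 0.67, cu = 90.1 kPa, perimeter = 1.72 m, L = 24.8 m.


Using Qs = alpha * cu * perimeter * L
Qs = 0.67 * 90.1 * 1.72 * 24.8
Qs = 2575.01 kN


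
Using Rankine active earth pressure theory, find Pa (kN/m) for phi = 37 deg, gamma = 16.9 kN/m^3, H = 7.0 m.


Compute active earth pressure coefficient:
Ka = tan^2(45 - phi/2) = tan^2(26.5) = 0.248584
Compute active force:
Pa = 0.5 * Ka * gamma * H^2
Pa = 0.5 * 0.248584 * 16.9 * 7.0^2
Pa = 102.93 kN/m


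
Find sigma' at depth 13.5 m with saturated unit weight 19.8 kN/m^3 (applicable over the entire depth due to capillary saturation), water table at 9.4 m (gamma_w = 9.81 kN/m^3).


Total stress = gamma_sat * depth
sigma = 19.8 * 13.5 = 267.3 kPa
Pore water pressure u = gamma_w * (depth - d_wt)
u = 9.81 * (13.5 - 9.4) = 40.221 kPa
Effective stress = sigma - u
sigma' = 267.3 - 40.221 = 227.08 kPa


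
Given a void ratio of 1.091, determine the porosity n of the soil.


Result: 0.5218

Derivation:
Using the relation n = e / (1 + e)
n = 1.091 / (1 + 1.091)
n = 1.091 / 2.091
n = 0.5218


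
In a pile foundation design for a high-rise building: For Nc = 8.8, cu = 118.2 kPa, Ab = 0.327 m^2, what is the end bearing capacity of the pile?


Using Qb = Nc * cu * Ab
Qb = 8.8 * 118.2 * 0.327
Qb = 340.13 kN


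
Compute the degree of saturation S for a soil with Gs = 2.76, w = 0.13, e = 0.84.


Result: 0.4271

Derivation:
Using S = Gs * w / e
S = 2.76 * 0.13 / 0.84
S = 0.4271


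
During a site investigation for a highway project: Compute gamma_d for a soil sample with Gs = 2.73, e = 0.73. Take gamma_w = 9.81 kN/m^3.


Result: 15.481 kN/m^3

Derivation:
Using gamma_d = Gs * gamma_w / (1 + e)
gamma_d = 2.73 * 9.81 / (1 + 0.73)
gamma_d = 2.73 * 9.81 / 1.73
gamma_d = 15.481 kN/m^3


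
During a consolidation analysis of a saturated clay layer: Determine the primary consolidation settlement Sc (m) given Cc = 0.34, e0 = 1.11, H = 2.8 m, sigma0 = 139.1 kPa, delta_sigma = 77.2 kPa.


Result: 0.0865 m

Derivation:
Using Sc = Cc * H / (1 + e0) * log10((sigma0 + delta_sigma) / sigma0)
Stress ratio = (139.1 + 77.2) / 139.1 = 1.555
log10(1.555) = 0.191729
Cc * H / (1 + e0) = 0.34 * 2.8 / (1 + 1.11) = 0.451185
Sc = 0.451185 * 0.191729
Sc = 0.0865 m


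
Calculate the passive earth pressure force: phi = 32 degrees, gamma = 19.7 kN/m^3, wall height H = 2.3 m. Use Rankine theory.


Compute passive earth pressure coefficient:
Kp = tan^2(45 + phi/2) = tan^2(61.0) = 3.254588
Compute passive force:
Pp = 0.5 * Kp * gamma * H^2
Pp = 0.5 * 3.254588 * 19.7 * 2.3^2
Pp = 169.59 kN/m


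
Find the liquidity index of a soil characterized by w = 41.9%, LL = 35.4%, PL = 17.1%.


First compute the plasticity index:
PI = LL - PL = 35.4 - 17.1 = 18.3
Then compute the liquidity index:
LI = (w - PL) / PI
LI = (41.9 - 17.1) / 18.3
LI = 1.355


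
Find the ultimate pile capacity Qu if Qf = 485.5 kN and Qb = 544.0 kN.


Using Qu = Qf + Qb
Qu = 485.5 + 544.0
Qu = 1029.5 kN


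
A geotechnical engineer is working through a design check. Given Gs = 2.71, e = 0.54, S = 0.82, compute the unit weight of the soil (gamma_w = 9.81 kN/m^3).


Using gamma = gamma_w * (Gs + S*e) / (1 + e)
Numerator: Gs + S*e = 2.71 + 0.82*0.54 = 3.1528
Denominator: 1 + e = 1 + 0.54 = 1.54
gamma = 9.81 * 3.1528 / 1.54
gamma = 20.084 kN/m^3


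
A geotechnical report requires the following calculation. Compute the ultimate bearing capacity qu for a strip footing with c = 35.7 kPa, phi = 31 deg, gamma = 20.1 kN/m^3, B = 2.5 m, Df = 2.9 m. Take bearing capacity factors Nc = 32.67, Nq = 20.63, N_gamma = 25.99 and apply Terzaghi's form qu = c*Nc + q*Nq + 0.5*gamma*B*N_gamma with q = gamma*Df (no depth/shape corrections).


Compute qu = c*Nc + gamma*Df*Nq + 0.5*gamma*B*N_gamma
Term 1: 35.7 * 32.67 = 1166.319
Term 2: 20.1 * 2.9 * 20.63 = 1202.5227
Term 3: 0.5 * 20.1 * 2.5 * 25.99 = 652.99875
qu = 1166.319 + 1202.5227 + 652.99875
qu = 3021.84 kPa


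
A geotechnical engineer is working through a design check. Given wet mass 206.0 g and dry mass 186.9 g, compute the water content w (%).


Using w = (m_wet - m_dry) / m_dry * 100
m_wet - m_dry = 206.0 - 186.9 = 19.1 g
w = 19.1 / 186.9 * 100
w = 10.22 %


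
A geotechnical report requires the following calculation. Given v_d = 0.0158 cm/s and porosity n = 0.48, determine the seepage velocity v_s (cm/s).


Result: 0.03292 cm/s

Derivation:
Using v_s = v_d / n
v_s = 0.0158 / 0.48
v_s = 0.03292 cm/s


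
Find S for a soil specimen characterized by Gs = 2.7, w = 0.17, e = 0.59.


Using S = Gs * w / e
S = 2.7 * 0.17 / 0.59
S = 0.778


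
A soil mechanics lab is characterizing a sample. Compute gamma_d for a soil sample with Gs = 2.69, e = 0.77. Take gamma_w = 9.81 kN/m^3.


Using gamma_d = Gs * gamma_w / (1 + e)
gamma_d = 2.69 * 9.81 / (1 + 0.77)
gamma_d = 2.69 * 9.81 / 1.77
gamma_d = 14.909 kN/m^3


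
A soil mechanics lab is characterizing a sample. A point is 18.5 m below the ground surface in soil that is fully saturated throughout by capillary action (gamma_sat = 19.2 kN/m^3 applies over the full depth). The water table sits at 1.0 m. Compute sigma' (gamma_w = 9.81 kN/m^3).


Total stress = gamma_sat * depth
sigma = 19.2 * 18.5 = 355.2 kPa
Pore water pressure u = gamma_w * (depth - d_wt)
u = 9.81 * (18.5 - 1.0) = 171.675 kPa
Effective stress = sigma - u
sigma' = 355.2 - 171.675 = 183.53 kPa


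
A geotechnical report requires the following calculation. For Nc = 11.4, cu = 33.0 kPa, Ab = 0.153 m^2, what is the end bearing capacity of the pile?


Using Qb = Nc * cu * Ab
Qb = 11.4 * 33.0 * 0.153
Qb = 57.56 kN


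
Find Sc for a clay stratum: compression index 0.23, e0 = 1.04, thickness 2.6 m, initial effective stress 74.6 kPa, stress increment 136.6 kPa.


Result: 0.1325 m

Derivation:
Using Sc = Cc * H / (1 + e0) * log10((sigma0 + delta_sigma) / sigma0)
Stress ratio = (74.6 + 136.6) / 74.6 = 2.8311
log10(2.8311) = 0.451955
Cc * H / (1 + e0) = 0.23 * 2.6 / (1 + 1.04) = 0.293137
Sc = 0.293137 * 0.451955
Sc = 0.1325 m


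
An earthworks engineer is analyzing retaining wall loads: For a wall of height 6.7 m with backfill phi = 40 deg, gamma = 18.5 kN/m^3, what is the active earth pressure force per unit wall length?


Compute active earth pressure coefficient:
Ka = tan^2(45 - phi/2) = tan^2(25.0) = 0.217443
Compute active force:
Pa = 0.5 * Ka * gamma * H^2
Pa = 0.5 * 0.217443 * 18.5 * 6.7^2
Pa = 90.29 kN/m


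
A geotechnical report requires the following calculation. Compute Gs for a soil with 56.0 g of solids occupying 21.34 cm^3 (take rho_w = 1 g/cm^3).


Result: 2.624

Derivation:
Using Gs = m_s / (V_s * rho_w)
Since rho_w = 1 g/cm^3:
Gs = 56.0 / 21.34
Gs = 2.624


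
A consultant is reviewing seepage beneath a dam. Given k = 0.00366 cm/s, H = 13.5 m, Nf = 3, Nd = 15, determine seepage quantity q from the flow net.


Convert k to m/s for unit consistency with H:
k = 0.00366 cm/s = 0.00366 / 100 m/s = 3.66e-05 m/s
Using q = k * H * Nf / Nd
Nf / Nd = 3 / 15 = 0.2
q = 3.66e-05 * 13.5 * 0.2
q = 9.882e-05 m^3/s per m


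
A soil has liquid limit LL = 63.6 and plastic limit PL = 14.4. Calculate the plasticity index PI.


Result: 49.2

Derivation:
Using PI = LL - PL
PI = 63.6 - 14.4
PI = 49.2


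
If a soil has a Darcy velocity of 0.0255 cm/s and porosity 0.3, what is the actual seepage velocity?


Using v_s = v_d / n
v_s = 0.0255 / 0.3
v_s = 0.085 cm/s


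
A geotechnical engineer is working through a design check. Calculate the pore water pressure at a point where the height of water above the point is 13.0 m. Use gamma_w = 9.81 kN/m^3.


Using u = gamma_w * h_w
u = 9.81 * 13.0
u = 127.53 kPa


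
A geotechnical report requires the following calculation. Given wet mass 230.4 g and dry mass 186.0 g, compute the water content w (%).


Using w = (m_wet - m_dry) / m_dry * 100
m_wet - m_dry = 230.4 - 186.0 = 44.4 g
w = 44.4 / 186.0 * 100
w = 23.87 %


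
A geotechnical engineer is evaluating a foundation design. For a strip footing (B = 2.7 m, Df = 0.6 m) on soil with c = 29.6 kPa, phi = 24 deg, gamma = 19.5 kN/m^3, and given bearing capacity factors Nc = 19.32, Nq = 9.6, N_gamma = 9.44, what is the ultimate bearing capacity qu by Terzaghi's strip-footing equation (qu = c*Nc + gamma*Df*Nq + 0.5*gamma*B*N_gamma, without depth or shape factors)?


Compute qu = c*Nc + gamma*Df*Nq + 0.5*gamma*B*N_gamma
Term 1: 29.6 * 19.32 = 571.872
Term 2: 19.5 * 0.6 * 9.6 = 112.32
Term 3: 0.5 * 19.5 * 2.7 * 9.44 = 248.508
qu = 571.872 + 112.32 + 248.508
qu = 932.7 kPa


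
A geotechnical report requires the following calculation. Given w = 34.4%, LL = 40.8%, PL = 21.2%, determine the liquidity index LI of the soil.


First compute the plasticity index:
PI = LL - PL = 40.8 - 21.2 = 19.6
Then compute the liquidity index:
LI = (w - PL) / PI
LI = (34.4 - 21.2) / 19.6
LI = 0.673


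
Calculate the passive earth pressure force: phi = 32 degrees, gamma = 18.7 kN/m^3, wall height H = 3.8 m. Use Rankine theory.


Compute passive earth pressure coefficient:
Kp = tan^2(45 + phi/2) = tan^2(61.0) = 3.254588
Compute passive force:
Pp = 0.5 * Kp * gamma * H^2
Pp = 0.5 * 3.254588 * 18.7 * 3.8^2
Pp = 439.41 kN/m


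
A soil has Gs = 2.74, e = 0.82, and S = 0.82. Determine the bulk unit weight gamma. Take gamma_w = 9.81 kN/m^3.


Using gamma = gamma_w * (Gs + S*e) / (1 + e)
Numerator: Gs + S*e = 2.74 + 0.82*0.82 = 3.4124
Denominator: 1 + e = 1 + 0.82 = 1.82
gamma = 9.81 * 3.4124 / 1.82
gamma = 18.393 kN/m^3


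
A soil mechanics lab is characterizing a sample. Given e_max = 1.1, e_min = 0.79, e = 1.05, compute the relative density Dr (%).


Using Dr = (e_max - e) / (e_max - e_min) * 100
e_max - e = 1.1 - 1.05 = 0.05
e_max - e_min = 1.1 - 0.79 = 0.31
Dr = 0.05 / 0.31 * 100
Dr = 16.13 %


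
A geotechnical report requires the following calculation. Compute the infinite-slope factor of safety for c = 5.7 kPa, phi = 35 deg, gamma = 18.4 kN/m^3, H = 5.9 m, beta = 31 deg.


Result: 1.284

Derivation:
Using Fs = c / (gamma*H*sin(beta)*cos(beta)) + tan(phi)/tan(beta)
Cohesion contribution = 5.7 / (18.4*5.9*sin(31)*cos(31))
Cohesion contribution = 0.118932
Friction contribution = tan(35)/tan(31) = 1.16534
Fs = 0.118932 + 1.16534
Fs = 1.284


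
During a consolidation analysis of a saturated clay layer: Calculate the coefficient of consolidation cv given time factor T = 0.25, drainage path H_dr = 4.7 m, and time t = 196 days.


Using cv = T * H_dr^2 / t
H_dr^2 = 4.7^2 = 22.09
cv = 0.25 * 22.09 / 196
cv = 0.02818 m^2/day


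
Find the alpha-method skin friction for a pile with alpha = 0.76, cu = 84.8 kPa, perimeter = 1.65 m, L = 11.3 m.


Using Qs = alpha * cu * perimeter * L
Qs = 0.76 * 84.8 * 1.65 * 11.3
Qs = 1201.63 kN


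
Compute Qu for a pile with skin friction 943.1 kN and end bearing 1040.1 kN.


Result: 1983.2 kN

Derivation:
Using Qu = Qf + Qb
Qu = 943.1 + 1040.1
Qu = 1983.2 kN


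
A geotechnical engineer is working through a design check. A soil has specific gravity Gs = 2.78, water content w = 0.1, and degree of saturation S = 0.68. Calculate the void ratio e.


Using the relation e = Gs * w / S
e = 2.78 * 0.1 / 0.68
e = 0.4088


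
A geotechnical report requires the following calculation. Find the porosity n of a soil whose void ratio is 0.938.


Using the relation n = e / (1 + e)
n = 0.938 / (1 + 0.938)
n = 0.938 / 1.938
n = 0.484


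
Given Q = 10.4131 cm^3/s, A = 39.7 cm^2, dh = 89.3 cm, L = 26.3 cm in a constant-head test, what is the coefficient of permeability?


Compute hydraulic gradient:
i = dh / L = 89.3 / 26.3 = 3.39544
Then apply Darcy's law:
k = Q / (A * i)
k = 10.4131 / (39.7 * 3.39544)
k = 10.4131 / 134.799
k = 0.077249 cm/s


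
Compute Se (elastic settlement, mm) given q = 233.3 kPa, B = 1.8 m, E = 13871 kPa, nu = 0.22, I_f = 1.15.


Using Se = q * B * (1 - nu^2) * I_f / E
1 - nu^2 = 1 - 0.22^2 = 0.9516
Se = 233.3 * 1.8 * 0.9516 * 1.15 / 13871
Se = 0.033131 m
Convert to mm: Se = 0.033131 * 1000 = 33.131 mm


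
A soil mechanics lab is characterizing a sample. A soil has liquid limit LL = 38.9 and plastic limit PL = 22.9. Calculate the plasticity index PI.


Result: 16.0

Derivation:
Using PI = LL - PL
PI = 38.9 - 22.9
PI = 16.0


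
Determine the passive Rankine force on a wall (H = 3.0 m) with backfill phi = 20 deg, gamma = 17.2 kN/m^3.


Result: 157.87 kN/m

Derivation:
Compute passive earth pressure coefficient:
Kp = tan^2(45 + phi/2) = tan^2(55.0) = 2.039607
Compute passive force:
Pp = 0.5 * Kp * gamma * H^2
Pp = 0.5 * 2.039607 * 17.2 * 3.0^2
Pp = 157.87 kN/m


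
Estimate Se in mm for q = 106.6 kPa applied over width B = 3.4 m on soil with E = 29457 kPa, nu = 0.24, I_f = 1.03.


Using Se = q * B * (1 - nu^2) * I_f / E
1 - nu^2 = 1 - 0.24^2 = 0.9424
Se = 106.6 * 3.4 * 0.9424 * 1.03 / 29457
Se = 0.011943 m
Convert to mm: Se = 0.011943 * 1000 = 11.943 mm


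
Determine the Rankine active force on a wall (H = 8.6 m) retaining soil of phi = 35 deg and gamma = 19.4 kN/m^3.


Result: 194.41 kN/m

Derivation:
Compute active earth pressure coefficient:
Ka = tan^2(45 - phi/2) = tan^2(27.5) = 0.27099
Compute active force:
Pa = 0.5 * Ka * gamma * H^2
Pa = 0.5 * 0.27099 * 19.4 * 8.6^2
Pa = 194.41 kN/m


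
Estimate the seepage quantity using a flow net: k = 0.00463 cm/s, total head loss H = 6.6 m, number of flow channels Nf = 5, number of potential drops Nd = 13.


Convert k to m/s for unit consistency with H:
k = 0.00463 cm/s = 0.00463 / 100 m/s = 4.63e-05 m/s
Using q = k * H * Nf / Nd
Nf / Nd = 5 / 13 = 0.3846
q = 4.63e-05 * 6.6 * 0.3846
q = 0.0001175 m^3/s per m


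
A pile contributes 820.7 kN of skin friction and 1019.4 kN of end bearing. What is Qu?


Result: 1840.1 kN

Derivation:
Using Qu = Qf + Qb
Qu = 820.7 + 1019.4
Qu = 1840.1 kN


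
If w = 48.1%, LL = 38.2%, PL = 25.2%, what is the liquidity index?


First compute the plasticity index:
PI = LL - PL = 38.2 - 25.2 = 13.0
Then compute the liquidity index:
LI = (w - PL) / PI
LI = (48.1 - 25.2) / 13.0
LI = 1.762


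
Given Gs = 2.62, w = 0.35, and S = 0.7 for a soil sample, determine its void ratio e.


Using the relation e = Gs * w / S
e = 2.62 * 0.35 / 0.7
e = 1.31


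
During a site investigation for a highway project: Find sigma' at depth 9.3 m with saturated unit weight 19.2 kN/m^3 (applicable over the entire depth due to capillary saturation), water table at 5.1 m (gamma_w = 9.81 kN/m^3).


Result: 137.36 kPa

Derivation:
Total stress = gamma_sat * depth
sigma = 19.2 * 9.3 = 178.56 kPa
Pore water pressure u = gamma_w * (depth - d_wt)
u = 9.81 * (9.3 - 5.1) = 41.202 kPa
Effective stress = sigma - u
sigma' = 178.56 - 41.202 = 137.36 kPa


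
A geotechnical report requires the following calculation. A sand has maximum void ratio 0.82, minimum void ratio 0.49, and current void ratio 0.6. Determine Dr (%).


Result: 66.67 %

Derivation:
Using Dr = (e_max - e) / (e_max - e_min) * 100
e_max - e = 0.82 - 0.6 = 0.22
e_max - e_min = 0.82 - 0.49 = 0.33
Dr = 0.22 / 0.33 * 100
Dr = 66.67 %


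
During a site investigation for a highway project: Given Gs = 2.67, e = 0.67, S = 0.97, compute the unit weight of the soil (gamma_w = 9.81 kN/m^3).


Using gamma = gamma_w * (Gs + S*e) / (1 + e)
Numerator: Gs + S*e = 2.67 + 0.97*0.67 = 3.3199
Denominator: 1 + e = 1 + 0.67 = 1.67
gamma = 9.81 * 3.3199 / 1.67
gamma = 19.502 kN/m^3


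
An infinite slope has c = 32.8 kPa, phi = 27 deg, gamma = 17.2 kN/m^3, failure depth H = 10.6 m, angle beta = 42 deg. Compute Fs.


Using Fs = c / (gamma*H*sin(beta)*cos(beta)) + tan(phi)/tan(beta)
Cohesion contribution = 32.8 / (17.2*10.6*sin(42)*cos(42))
Cohesion contribution = 0.361789
Friction contribution = tan(27)/tan(42) = 0.565885
Fs = 0.361789 + 0.565885
Fs = 0.928


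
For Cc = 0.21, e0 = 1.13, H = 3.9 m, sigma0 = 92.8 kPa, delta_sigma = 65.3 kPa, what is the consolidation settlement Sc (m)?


Using Sc = Cc * H / (1 + e0) * log10((sigma0 + delta_sigma) / sigma0)
Stress ratio = (92.8 + 65.3) / 92.8 = 1.70366
log10(1.70366) = 0.231384
Cc * H / (1 + e0) = 0.21 * 3.9 / (1 + 1.13) = 0.384507
Sc = 0.384507 * 0.231384
Sc = 0.089 m


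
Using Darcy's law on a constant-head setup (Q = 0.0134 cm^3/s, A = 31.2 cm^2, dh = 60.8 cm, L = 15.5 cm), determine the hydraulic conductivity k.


Result: 0.000109 cm/s

Derivation:
Compute hydraulic gradient:
i = dh / L = 60.8 / 15.5 = 3.92258
Then apply Darcy's law:
k = Q / (A * i)
k = 0.0134 / (31.2 * 3.92258)
k = 0.0134 / 122.385
k = 0.000109 cm/s


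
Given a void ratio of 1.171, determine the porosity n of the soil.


Using the relation n = e / (1 + e)
n = 1.171 / (1 + 1.171)
n = 1.171 / 2.171
n = 0.5394


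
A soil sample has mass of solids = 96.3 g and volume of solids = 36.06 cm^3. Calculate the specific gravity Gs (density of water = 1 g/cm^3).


Using Gs = m_s / (V_s * rho_w)
Since rho_w = 1 g/cm^3:
Gs = 96.3 / 36.06
Gs = 2.671


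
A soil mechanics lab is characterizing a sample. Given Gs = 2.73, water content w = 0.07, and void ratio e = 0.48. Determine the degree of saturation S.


Using S = Gs * w / e
S = 2.73 * 0.07 / 0.48
S = 0.3981


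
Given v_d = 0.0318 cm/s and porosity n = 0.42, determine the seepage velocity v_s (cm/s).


Using v_s = v_d / n
v_s = 0.0318 / 0.42
v_s = 0.07571 cm/s


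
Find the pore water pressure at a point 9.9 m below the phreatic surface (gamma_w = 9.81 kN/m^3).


Using u = gamma_w * h_w
u = 9.81 * 9.9
u = 97.12 kPa


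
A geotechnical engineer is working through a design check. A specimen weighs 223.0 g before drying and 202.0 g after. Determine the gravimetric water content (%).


Using w = (m_wet - m_dry) / m_dry * 100
m_wet - m_dry = 223.0 - 202.0 = 21.0 g
w = 21.0 / 202.0 * 100
w = 10.4 %


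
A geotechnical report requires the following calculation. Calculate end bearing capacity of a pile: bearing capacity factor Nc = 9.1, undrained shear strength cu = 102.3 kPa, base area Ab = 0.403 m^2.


Using Qb = Nc * cu * Ab
Qb = 9.1 * 102.3 * 0.403
Qb = 375.16 kN


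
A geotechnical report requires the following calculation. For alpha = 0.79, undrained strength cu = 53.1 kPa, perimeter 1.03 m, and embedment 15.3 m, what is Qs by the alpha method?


Result: 661.07 kN

Derivation:
Using Qs = alpha * cu * perimeter * L
Qs = 0.79 * 53.1 * 1.03 * 15.3
Qs = 661.07 kN


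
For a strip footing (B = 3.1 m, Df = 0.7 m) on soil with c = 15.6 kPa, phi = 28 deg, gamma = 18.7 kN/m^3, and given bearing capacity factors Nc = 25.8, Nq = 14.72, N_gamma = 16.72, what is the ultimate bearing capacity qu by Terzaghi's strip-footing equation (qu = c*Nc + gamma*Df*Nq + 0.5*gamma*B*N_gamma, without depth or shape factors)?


Result: 1079.79 kPa

Derivation:
Compute qu = c*Nc + gamma*Df*Nq + 0.5*gamma*B*N_gamma
Term 1: 15.6 * 25.8 = 402.48
Term 2: 18.7 * 0.7 * 14.72 = 192.6848
Term 3: 0.5 * 18.7 * 3.1 * 16.72 = 484.6292
qu = 402.48 + 192.6848 + 484.6292
qu = 1079.79 kPa


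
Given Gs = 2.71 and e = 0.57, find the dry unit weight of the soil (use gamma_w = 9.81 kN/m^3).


Result: 16.933 kN/m^3

Derivation:
Using gamma_d = Gs * gamma_w / (1 + e)
gamma_d = 2.71 * 9.81 / (1 + 0.57)
gamma_d = 2.71 * 9.81 / 1.57
gamma_d = 16.933 kN/m^3


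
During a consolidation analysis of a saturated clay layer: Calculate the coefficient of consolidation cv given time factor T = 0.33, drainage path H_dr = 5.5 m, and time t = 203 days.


Using cv = T * H_dr^2 / t
H_dr^2 = 5.5^2 = 30.25
cv = 0.33 * 30.25 / 203
cv = 0.04917 m^2/day


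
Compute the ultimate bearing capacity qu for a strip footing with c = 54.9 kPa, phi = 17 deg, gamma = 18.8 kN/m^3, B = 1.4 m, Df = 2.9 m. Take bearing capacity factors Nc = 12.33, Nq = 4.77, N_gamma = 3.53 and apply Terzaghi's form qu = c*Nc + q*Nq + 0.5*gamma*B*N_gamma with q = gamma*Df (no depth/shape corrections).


Result: 983.43 kPa

Derivation:
Compute qu = c*Nc + gamma*Df*Nq + 0.5*gamma*B*N_gamma
Term 1: 54.9 * 12.33 = 676.917
Term 2: 18.8 * 2.9 * 4.77 = 260.0604
Term 3: 0.5 * 18.8 * 1.4 * 3.53 = 46.4548
qu = 676.917 + 260.0604 + 46.4548
qu = 983.43 kPa


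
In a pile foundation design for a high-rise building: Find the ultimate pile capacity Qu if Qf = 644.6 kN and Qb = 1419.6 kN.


Using Qu = Qf + Qb
Qu = 644.6 + 1419.6
Qu = 2064.2 kN


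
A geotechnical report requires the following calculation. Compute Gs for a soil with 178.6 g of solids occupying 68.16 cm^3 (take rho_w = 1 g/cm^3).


Using Gs = m_s / (V_s * rho_w)
Since rho_w = 1 g/cm^3:
Gs = 178.6 / 68.16
Gs = 2.62


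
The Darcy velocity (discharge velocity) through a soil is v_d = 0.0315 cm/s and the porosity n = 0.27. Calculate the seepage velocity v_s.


Result: 0.11667 cm/s

Derivation:
Using v_s = v_d / n
v_s = 0.0315 / 0.27
v_s = 0.11667 cm/s


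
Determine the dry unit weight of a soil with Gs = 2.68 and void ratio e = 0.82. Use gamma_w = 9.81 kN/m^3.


Result: 14.445 kN/m^3

Derivation:
Using gamma_d = Gs * gamma_w / (1 + e)
gamma_d = 2.68 * 9.81 / (1 + 0.82)
gamma_d = 2.68 * 9.81 / 1.82
gamma_d = 14.445 kN/m^3


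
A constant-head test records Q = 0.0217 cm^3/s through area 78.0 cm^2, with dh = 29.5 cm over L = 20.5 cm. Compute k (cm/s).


Compute hydraulic gradient:
i = dh / L = 29.5 / 20.5 = 1.43902
Then apply Darcy's law:
k = Q / (A * i)
k = 0.0217 / (78.0 * 1.43902)
k = 0.0217 / 112.244
k = 0.000193 cm/s


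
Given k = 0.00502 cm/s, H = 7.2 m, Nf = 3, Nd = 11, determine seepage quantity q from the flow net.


Result: 9.857e-05 m^3/s per m

Derivation:
Convert k to m/s for unit consistency with H:
k = 0.00502 cm/s = 0.00502 / 100 m/s = 5.02e-05 m/s
Using q = k * H * Nf / Nd
Nf / Nd = 3 / 11 = 0.2727
q = 5.02e-05 * 7.2 * 0.2727
q = 9.857e-05 m^3/s per m


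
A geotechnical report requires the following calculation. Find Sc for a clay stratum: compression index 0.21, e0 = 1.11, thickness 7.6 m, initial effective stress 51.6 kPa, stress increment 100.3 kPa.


Result: 0.3547 m

Derivation:
Using Sc = Cc * H / (1 + e0) * log10((sigma0 + delta_sigma) / sigma0)
Stress ratio = (51.6 + 100.3) / 51.6 = 2.9438
log10(2.9438) = 0.468908
Cc * H / (1 + e0) = 0.21 * 7.6 / (1 + 1.11) = 0.756398
Sc = 0.756398 * 0.468908
Sc = 0.3547 m


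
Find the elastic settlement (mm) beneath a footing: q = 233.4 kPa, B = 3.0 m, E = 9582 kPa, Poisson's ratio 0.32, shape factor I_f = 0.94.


Result: 61.656 mm

Derivation:
Using Se = q * B * (1 - nu^2) * I_f / E
1 - nu^2 = 1 - 0.32^2 = 0.8976
Se = 233.4 * 3.0 * 0.8976 * 0.94 / 9582
Se = 0.061656 m
Convert to mm: Se = 0.061656 * 1000 = 61.656 mm


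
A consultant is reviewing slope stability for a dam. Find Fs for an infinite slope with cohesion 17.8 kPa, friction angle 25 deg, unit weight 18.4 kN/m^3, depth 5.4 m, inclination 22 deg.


Using Fs = c / (gamma*H*sin(beta)*cos(beta)) + tan(phi)/tan(beta)
Cohesion contribution = 17.8 / (18.4*5.4*sin(22)*cos(22))
Cohesion contribution = 0.515783
Friction contribution = tan(25)/tan(22) = 1.15415
Fs = 0.515783 + 1.15415
Fs = 1.67


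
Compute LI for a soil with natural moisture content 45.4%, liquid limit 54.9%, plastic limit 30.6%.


First compute the plasticity index:
PI = LL - PL = 54.9 - 30.6 = 24.3
Then compute the liquidity index:
LI = (w - PL) / PI
LI = (45.4 - 30.6) / 24.3
LI = 0.609


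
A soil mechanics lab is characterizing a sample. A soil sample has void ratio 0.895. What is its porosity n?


Using the relation n = e / (1 + e)
n = 0.895 / (1 + 0.895)
n = 0.895 / 1.895
n = 0.4723


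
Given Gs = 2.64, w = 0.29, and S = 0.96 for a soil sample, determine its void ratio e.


Using the relation e = Gs * w / S
e = 2.64 * 0.29 / 0.96
e = 0.7975


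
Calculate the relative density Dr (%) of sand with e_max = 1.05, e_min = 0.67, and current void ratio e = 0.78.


Using Dr = (e_max - e) / (e_max - e_min) * 100
e_max - e = 1.05 - 0.78 = 0.27
e_max - e_min = 1.05 - 0.67 = 0.38
Dr = 0.27 / 0.38 * 100
Dr = 71.05 %


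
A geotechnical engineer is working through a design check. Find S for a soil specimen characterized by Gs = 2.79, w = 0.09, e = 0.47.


Result: 0.5343

Derivation:
Using S = Gs * w / e
S = 2.79 * 0.09 / 0.47
S = 0.5343


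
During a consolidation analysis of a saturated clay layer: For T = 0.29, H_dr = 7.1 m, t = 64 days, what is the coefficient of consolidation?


Result: 0.22842 m^2/day

Derivation:
Using cv = T * H_dr^2 / t
H_dr^2 = 7.1^2 = 50.41
cv = 0.29 * 50.41 / 64
cv = 0.22842 m^2/day


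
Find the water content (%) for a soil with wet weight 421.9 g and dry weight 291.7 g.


Using w = (m_wet - m_dry) / m_dry * 100
m_wet - m_dry = 421.9 - 291.7 = 130.2 g
w = 130.2 / 291.7 * 100
w = 44.63 %


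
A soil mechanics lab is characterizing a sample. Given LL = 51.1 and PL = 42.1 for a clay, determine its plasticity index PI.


Result: 9.0

Derivation:
Using PI = LL - PL
PI = 51.1 - 42.1
PI = 9.0


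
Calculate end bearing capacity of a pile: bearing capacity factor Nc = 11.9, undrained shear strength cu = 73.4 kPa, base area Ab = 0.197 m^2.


Result: 172.07 kN

Derivation:
Using Qb = Nc * cu * Ab
Qb = 11.9 * 73.4 * 0.197
Qb = 172.07 kN


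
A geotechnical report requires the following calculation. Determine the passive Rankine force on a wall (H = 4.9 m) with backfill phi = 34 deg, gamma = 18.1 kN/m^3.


Compute passive earth pressure coefficient:
Kp = tan^2(45 + phi/2) = tan^2(62.0) = 3.537132
Compute passive force:
Pp = 0.5 * Kp * gamma * H^2
Pp = 0.5 * 3.537132 * 18.1 * 4.9^2
Pp = 768.59 kN/m


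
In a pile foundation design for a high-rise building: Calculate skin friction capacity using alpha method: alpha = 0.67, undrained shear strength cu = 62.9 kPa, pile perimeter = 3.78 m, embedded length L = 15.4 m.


Using Qs = alpha * cu * perimeter * L
Qs = 0.67 * 62.9 * 3.78 * 15.4
Qs = 2453.23 kN


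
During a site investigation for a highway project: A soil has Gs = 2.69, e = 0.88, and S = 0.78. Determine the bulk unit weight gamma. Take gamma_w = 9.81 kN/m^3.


Using gamma = gamma_w * (Gs + S*e) / (1 + e)
Numerator: Gs + S*e = 2.69 + 0.78*0.88 = 3.3764
Denominator: 1 + e = 1 + 0.88 = 1.88
gamma = 9.81 * 3.3764 / 1.88
gamma = 17.618 kN/m^3


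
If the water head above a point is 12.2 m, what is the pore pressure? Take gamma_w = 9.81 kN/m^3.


Using u = gamma_w * h_w
u = 9.81 * 12.2
u = 119.68 kPa


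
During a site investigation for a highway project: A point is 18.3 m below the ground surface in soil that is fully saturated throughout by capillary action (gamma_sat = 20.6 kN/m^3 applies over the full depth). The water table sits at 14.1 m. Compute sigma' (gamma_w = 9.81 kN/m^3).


Result: 335.78 kPa

Derivation:
Total stress = gamma_sat * depth
sigma = 20.6 * 18.3 = 376.98 kPa
Pore water pressure u = gamma_w * (depth - d_wt)
u = 9.81 * (18.3 - 14.1) = 41.202 kPa
Effective stress = sigma - u
sigma' = 376.98 - 41.202 = 335.78 kPa


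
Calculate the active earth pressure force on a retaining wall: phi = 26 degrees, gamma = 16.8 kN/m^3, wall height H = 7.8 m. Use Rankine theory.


Compute active earth pressure coefficient:
Ka = tan^2(45 - phi/2) = tan^2(32.0) = 0.390462
Compute active force:
Pa = 0.5 * Ka * gamma * H^2
Pa = 0.5 * 0.390462 * 16.8 * 7.8^2
Pa = 199.55 kN/m


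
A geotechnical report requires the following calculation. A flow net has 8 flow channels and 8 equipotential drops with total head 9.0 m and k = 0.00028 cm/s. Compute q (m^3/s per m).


Convert k to m/s for unit consistency with H:
k = 0.00028 cm/s = 0.00028 / 100 m/s = 2.8e-06 m/s
Using q = k * H * Nf / Nd
Nf / Nd = 8 / 8 = 1.0
q = 2.8e-06 * 9.0 * 1.0
q = 2.52e-05 m^3/s per m


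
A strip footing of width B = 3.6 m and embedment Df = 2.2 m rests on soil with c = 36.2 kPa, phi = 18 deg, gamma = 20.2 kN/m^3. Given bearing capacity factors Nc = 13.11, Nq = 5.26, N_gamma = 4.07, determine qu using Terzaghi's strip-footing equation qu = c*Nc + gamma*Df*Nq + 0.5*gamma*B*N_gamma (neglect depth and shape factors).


Compute qu = c*Nc + gamma*Df*Nq + 0.5*gamma*B*N_gamma
Term 1: 36.2 * 13.11 = 474.582
Term 2: 20.2 * 2.2 * 5.26 = 233.7544
Term 3: 0.5 * 20.2 * 3.6 * 4.07 = 147.9852
qu = 474.582 + 233.7544 + 147.9852
qu = 856.32 kPa


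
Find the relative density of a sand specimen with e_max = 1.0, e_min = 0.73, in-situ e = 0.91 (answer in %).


Result: 33.33 %

Derivation:
Using Dr = (e_max - e) / (e_max - e_min) * 100
e_max - e = 1.0 - 0.91 = 0.09
e_max - e_min = 1.0 - 0.73 = 0.27
Dr = 0.09 / 0.27 * 100
Dr = 33.33 %


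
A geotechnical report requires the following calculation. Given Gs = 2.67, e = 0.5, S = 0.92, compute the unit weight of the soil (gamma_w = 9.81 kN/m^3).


Result: 20.47 kN/m^3

Derivation:
Using gamma = gamma_w * (Gs + S*e) / (1 + e)
Numerator: Gs + S*e = 2.67 + 0.92*0.5 = 3.13
Denominator: 1 + e = 1 + 0.5 = 1.5
gamma = 9.81 * 3.13 / 1.5
gamma = 20.47 kN/m^3


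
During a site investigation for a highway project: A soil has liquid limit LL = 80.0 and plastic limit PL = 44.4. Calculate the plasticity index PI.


Using PI = LL - PL
PI = 80.0 - 44.4
PI = 35.6


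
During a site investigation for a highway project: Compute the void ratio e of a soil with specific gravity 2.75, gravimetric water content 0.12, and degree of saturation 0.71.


Result: 0.4648

Derivation:
Using the relation e = Gs * w / S
e = 2.75 * 0.12 / 0.71
e = 0.4648


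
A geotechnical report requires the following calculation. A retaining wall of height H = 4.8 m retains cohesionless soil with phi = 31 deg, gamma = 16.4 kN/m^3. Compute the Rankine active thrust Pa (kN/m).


Compute active earth pressure coefficient:
Ka = tan^2(45 - phi/2) = tan^2(29.5) = 0.320099
Compute active force:
Pa = 0.5 * Ka * gamma * H^2
Pa = 0.5 * 0.320099 * 16.4 * 4.8^2
Pa = 60.48 kN/m
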